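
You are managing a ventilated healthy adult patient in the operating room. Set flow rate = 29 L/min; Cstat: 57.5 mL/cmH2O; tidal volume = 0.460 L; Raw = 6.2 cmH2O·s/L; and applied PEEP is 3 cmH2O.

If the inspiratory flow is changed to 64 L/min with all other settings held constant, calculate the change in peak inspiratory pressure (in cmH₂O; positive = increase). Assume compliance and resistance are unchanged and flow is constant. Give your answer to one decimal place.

Flow: 29 L/min ÷ 60 = 0.4833 L/s.
New flow: 64 L/min ÷ 60 = 1.0667 L/s.
PIP = Vt/C + R·V̇ + PEEP (constant-flow equation of motion).
Only the resistive term changes: ΔPIP = R × ΔV̇ = 6.2 × (1.0667 − 0.4833) = 6.2 × 0.5834 = 3.617 cmH2O.

3.6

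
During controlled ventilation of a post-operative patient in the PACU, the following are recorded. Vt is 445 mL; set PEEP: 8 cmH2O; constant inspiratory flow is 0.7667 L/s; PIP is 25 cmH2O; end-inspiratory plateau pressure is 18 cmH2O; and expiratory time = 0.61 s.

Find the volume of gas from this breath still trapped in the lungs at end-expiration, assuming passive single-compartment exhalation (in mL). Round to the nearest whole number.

R = (PIP − Pplat)/V̇ = (25 − 18) / 0.7667 = 7.0/0.7667 = 9.13 cmH2O·s/L.
C = Vt/(Pplat − PEEP) = 445.0 / (18 − 8) = 445.0/10.0 = 44.5 mL/cmH2O.
τ = R × C = 9.13 × 0.0445 L/cmH2O = 0.4063 s.
Fraction remaining = e^(−Te/τ) = e^(−0.61/0.4063) = 0.2228.
Trapped volume = 445.0 × 0.2228 = 99.146 mL.

99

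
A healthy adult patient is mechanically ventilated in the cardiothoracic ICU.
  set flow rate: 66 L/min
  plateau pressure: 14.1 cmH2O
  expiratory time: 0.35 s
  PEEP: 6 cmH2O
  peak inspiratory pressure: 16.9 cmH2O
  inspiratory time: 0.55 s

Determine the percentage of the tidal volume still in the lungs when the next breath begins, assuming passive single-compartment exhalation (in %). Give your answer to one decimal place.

15.9

Flow: 66 L/min ÷ 60 = 1.1 L/s.
Vt = flow × Ti = 1.1 L/s × 0.55 s × 1000 mL/L = 605.0 mL.
R = (PIP − Pplat)/V̇ = (16.9 − 14.1) / 1.1 = 2.8/1.1 = 2.545 cmH2O·s/L.
C = Vt/(Pplat − PEEP) = 605.0 / (14.1 − 6) = 605.0/8.1 = 74.691 mL/cmH2O.
τ = R × C = 2.545 × 0.07469 L/cmH2O = 0.1901 s.
Fraction remaining at end-expiration = e^(−Te/τ) = e^(−0.35/0.1901) = 0.1586 → 15.86%.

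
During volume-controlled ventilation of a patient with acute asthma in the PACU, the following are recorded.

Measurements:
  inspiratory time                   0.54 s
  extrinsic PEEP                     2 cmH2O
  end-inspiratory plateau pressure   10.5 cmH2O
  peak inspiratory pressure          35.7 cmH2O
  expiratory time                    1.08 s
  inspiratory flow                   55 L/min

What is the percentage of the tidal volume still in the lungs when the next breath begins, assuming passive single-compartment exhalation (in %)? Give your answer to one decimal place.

Flow: 55 L/min ÷ 60 = 0.9167 L/s.
Vt = flow × Ti = 0.9167 L/s × 0.54 s × 1000 mL/L = 495.02 mL.
R = (PIP − Pplat)/V̇ = (35.7 − 10.5) / 0.9167 = 25.2/0.9167 = 27.49 cmH2O·s/L.
C = Vt/(Pplat − PEEP) = 495.02 / (10.5 − 2) = 495.02/8.5 = 58.238 mL/cmH2O.
τ = R × C = 27.49 × 0.05824 L/cmH2O = 1.601 s.
Fraction remaining at end-expiration = e^(−Te/τ) = e^(−1.08/1.601) = 0.5094 → 50.94%.

50.9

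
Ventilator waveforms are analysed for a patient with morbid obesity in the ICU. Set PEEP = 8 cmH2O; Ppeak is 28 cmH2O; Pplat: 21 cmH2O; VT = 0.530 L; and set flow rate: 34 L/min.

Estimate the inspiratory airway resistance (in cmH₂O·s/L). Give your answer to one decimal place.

12.4

Flow: 34 L/min ÷ 60 = 0.5667 L/s.
Raw = (PIP − Pplat) / flow = (28 − 21) / 0.5667 = 7.0 / 0.5667 = 12.352 cmH2O·s/L.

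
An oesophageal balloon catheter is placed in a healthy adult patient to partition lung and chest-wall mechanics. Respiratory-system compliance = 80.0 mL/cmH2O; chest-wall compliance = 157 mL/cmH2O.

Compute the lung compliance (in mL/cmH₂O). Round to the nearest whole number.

163

1/CL = 1/Crs − 1/Ccw.
1/CL = 1/80.0 − 1/157 = 0.006131.
CL = 163.11 mL/cmH2O.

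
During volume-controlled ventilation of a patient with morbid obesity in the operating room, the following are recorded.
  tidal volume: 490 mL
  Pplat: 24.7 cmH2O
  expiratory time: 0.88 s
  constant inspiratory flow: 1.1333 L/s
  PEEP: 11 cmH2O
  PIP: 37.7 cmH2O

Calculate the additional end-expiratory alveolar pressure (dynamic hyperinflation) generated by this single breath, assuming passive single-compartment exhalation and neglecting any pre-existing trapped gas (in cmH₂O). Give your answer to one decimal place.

1.6

R = (PIP − Pplat)/V̇ = (37.7 − 24.7) / 1.1333 = 13.0/1.1333 = 11.471 cmH2O·s/L.
C = Vt/(Pplat − PEEP) = 490.0 / (24.7 − 11) = 490.0/13.7 = 35.766 mL/cmH2O.
τ = R × C = 11.471 × 0.03577 L/cmH2O = 0.4103 s.
Fraction remaining = e^(−Te/τ) = e^(−0.88/0.4103) = 0.1171; trapped volume = 490.0 × 0.1171 = 57.379 mL.
Additional alveolar pressure from trapping ≈ V_trapped / C = 57.379 / 35.766 = 1.604 cmH2O.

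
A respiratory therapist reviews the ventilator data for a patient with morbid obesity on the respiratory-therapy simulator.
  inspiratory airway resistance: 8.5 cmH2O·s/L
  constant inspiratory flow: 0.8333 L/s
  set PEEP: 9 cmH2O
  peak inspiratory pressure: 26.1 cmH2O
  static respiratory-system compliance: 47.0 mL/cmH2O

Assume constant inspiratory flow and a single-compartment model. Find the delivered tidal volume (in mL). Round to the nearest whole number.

Equation of motion (constant flow): PIP = Vt/C + R·V̇ + PEEP.
Vt/C = PIP − R·V̇ − PEEP = 26.1 − 7.083 − 9 = 10.017 cmH2O.
Vt = C × 10.017 = 47.0 × 10.017 = 470.8 mL.

471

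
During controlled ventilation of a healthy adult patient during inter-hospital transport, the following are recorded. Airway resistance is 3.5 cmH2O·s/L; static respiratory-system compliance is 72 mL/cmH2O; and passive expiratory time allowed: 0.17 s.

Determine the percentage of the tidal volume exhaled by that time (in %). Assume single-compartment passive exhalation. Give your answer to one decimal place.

49.1

τ = R × C = 3.5 × 72 mL/cmH2O = 3.5 × 0.072 L/cmH2O = 0.252 s.
Passive exhalation: V(t)/V₀ = e^(−t/τ) = e^(−0.17/0.252) = 0.5094.
Fraction exhaled = 1 − 0.5094 = 0.4906 → 49.06%.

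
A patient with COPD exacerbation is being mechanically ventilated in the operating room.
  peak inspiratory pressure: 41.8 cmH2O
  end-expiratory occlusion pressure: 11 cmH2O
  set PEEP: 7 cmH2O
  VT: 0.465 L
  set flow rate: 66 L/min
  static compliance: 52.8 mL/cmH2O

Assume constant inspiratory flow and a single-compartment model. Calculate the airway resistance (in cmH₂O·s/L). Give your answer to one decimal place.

Flow: 66 L/min ÷ 60 = 1.1 L/s.
Total PEEP = 11 cmH2O (set 7 + intrinsic 4); this is the baseline alveolar pressure.
Equation of motion (constant flow): PIP = Vt/C + R·V̇ + PEEP.
R·V̇ = PIP − Vt/C − PEEP = 41.8 − 465/52.8 − 11 = 41.8 − 8.807 − 11 = 21.993 cmH2O.
R = 21.993 / 1.1 = 19.994 cmH2O·s/L.

20.0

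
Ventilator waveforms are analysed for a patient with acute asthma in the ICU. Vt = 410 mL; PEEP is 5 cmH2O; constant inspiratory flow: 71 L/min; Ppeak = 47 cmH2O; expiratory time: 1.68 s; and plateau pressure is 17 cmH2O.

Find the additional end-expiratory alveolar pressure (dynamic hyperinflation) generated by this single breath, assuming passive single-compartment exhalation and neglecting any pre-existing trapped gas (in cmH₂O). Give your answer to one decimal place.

1.7

Flow: 71 L/min ÷ 60 = 1.1833 L/s.
R = (PIP − Pplat)/V̇ = (47 − 17) / 1.1833 = 30.0/1.1833 = 25.353 cmH2O·s/L.
C = Vt/(Pplat − PEEP) = 410.0 / (17 − 5) = 410.0/12.0 = 34.167 mL/cmH2O.
τ = R × C = 25.353 × 0.03417 L/cmH2O = 0.8663 s.
Fraction remaining = e^(−Te/τ) = e^(−1.68/0.8663) = 0.1438; trapped volume = 410.0 × 0.1438 = 58.958 mL.
Additional alveolar pressure from trapping ≈ V_trapped / C = 58.958 / 34.167 = 1.726 cmH2O.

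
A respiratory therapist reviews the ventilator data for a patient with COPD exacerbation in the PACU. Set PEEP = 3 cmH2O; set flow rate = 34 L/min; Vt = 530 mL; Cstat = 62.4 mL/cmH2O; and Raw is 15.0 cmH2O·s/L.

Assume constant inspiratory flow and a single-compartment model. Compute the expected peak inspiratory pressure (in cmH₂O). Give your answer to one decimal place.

20.0

Flow: 34 L/min ÷ 60 = 0.5667 L/s.
Equation of motion (constant flow): PIP = Vt/C + R·V̇ + PEEP.
PIP = 530/62.4 + 15.0×0.5667 + 3 = 8.494 + 8.501 + 3 = 19.995 cmH2O.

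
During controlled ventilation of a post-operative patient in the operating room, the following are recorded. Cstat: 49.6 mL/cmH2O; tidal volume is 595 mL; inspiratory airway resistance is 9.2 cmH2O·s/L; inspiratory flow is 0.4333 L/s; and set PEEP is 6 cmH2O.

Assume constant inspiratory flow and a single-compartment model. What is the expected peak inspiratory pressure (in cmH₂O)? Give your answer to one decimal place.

22.0

Equation of motion (constant flow): PIP = Vt/C + R·V̇ + PEEP.
PIP = 595/49.6 + 9.2×0.4333 + 6 = 11.996 + 3.986 + 6 = 21.982 cmH2O.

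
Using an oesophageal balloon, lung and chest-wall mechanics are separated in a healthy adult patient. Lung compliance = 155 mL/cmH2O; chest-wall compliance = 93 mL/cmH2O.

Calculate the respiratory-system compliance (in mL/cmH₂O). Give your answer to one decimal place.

58.1

Lung and chest wall are elastances in series: 1/Crs = 1/CL + 1/Ccw.
1/Crs = 1/155 + 1/93 = 0.0172.
Crs = 58.14 mL/cmH2O.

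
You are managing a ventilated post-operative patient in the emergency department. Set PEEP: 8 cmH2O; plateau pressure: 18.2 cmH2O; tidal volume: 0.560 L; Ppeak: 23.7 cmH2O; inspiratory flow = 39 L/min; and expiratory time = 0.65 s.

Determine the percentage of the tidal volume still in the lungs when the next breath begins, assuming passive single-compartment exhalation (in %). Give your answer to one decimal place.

24.7

Flow: 39 L/min ÷ 60 = 0.65 L/s.
R = (PIP − Pplat)/V̇ = (23.7 − 18.2) / 0.65 = 5.5/0.65 = 8.462 cmH2O·s/L.
C = Vt/(Pplat − PEEP) = 560.0 / (18.2 − 8) = 560.0/10.2 = 54.902 mL/cmH2O.
τ = R × C = 8.462 × 0.0549 L/cmH2O = 0.4646 s.
Fraction remaining at end-expiration = e^(−Te/τ) = e^(−0.65/0.4646) = 0.2468 → 24.68%.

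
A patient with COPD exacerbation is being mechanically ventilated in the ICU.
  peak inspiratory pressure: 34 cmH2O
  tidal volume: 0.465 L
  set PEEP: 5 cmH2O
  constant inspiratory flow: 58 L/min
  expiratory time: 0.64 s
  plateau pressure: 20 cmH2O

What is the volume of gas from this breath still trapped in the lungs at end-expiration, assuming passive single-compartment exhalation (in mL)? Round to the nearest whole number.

Flow: 58 L/min ÷ 60 = 0.9667 L/s.
R = (PIP − Pplat)/V̇ = (34 − 20) / 0.9667 = 14.0/0.9667 = 14.482 cmH2O·s/L.
C = Vt/(Pplat − PEEP) = 465.0 / (20 − 5) = 465.0/15.0 = 31.0 mL/cmH2O.
τ = R × C = 14.482 × 0.031 L/cmH2O = 0.4489 s.
Fraction remaining = e^(−Te/τ) = e^(−0.64/0.4489) = 0.2403.
Trapped volume = 465.0 × 0.2403 = 111.74 mL.

112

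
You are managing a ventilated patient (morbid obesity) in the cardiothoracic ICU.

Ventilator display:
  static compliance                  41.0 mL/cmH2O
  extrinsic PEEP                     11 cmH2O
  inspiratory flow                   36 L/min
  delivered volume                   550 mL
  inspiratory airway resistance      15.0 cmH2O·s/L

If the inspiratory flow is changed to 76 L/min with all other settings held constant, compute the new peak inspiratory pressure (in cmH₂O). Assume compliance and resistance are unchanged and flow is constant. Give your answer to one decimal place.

Flow: 36 L/min ÷ 60 = 0.6 L/s.
New flow: 76 L/min ÷ 60 = 1.2667 L/s.
PIP = Vt/C + R·V̇ + PEEP (constant-flow equation of motion).
Only the resistive term changes: ΔPIP = R × ΔV̇ = 15.0 × (1.2667 − 0.6) = 15.0 × 0.6667 = 10.001 cmH2O.
Original PIP = 550/41.0 + 15.0×0.6 + 11 = 33.415 cmH2O; new PIP = 33.415 + (10.001) = 43.416 cmH2O.

43.4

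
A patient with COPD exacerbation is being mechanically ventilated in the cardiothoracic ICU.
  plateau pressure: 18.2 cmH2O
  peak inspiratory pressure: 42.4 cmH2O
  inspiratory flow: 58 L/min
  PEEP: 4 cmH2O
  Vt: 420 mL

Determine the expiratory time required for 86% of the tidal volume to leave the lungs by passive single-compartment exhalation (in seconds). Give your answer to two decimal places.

1.46

Flow: 58 L/min ÷ 60 = 0.9667 L/s.
R = (PIP − Pplat)/V̇ = (42.4 − 18.2) / 0.9667 = 24.2/0.9667 = 25.034 cmH2O·s/L.
C = Vt/(Pplat − PEEP) = 420.0 / (18.2 − 4) = 420.0/14.2 = 29.577 mL/cmH2O.
τ = R × C = 25.034 × 0.02958 L/cmH2O = 0.7405 s.
t = −τ·ln(1 − 0.86) = −0.7405·ln(0.14) = 1.456 s.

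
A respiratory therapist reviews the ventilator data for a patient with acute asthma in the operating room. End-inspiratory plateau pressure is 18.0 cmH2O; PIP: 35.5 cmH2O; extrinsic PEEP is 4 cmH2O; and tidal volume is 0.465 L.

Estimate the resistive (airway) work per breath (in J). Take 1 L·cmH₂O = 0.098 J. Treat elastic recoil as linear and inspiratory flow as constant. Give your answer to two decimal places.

With constant inspiratory flow the resistive pressure is constant at PIP − Pplat = 35.5 − 18.0 = 17.5 cmH2O, so resistive work = 17.5 × 0.465 = 8.138 L·cmH2O.
× 0.098 J/(L·cmH2O) → 0.7975 J.

0.80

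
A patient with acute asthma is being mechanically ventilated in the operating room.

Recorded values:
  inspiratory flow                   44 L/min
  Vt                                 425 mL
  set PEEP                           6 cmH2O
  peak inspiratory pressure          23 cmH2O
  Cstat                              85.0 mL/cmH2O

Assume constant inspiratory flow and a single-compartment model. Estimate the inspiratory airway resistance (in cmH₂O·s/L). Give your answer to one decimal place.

16.4

Flow: 44 L/min ÷ 60 = 0.7333 L/s.
Equation of motion (constant flow): PIP = Vt/C + R·V̇ + PEEP.
R·V̇ = PIP − Vt/C − PEEP = 23 − 425/85.0 − 6 = 23 − 5.0 − 6 = 12.0 cmH2O.
R = 12.0 / 0.7333 = 16.364 cmH2O·s/L.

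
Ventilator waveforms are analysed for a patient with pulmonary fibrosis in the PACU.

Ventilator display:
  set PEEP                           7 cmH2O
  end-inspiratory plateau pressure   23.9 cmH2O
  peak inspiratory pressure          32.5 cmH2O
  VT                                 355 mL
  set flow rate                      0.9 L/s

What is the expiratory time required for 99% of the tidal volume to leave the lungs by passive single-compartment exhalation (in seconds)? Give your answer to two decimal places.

0.92

R = (PIP − Pplat)/V̇ = (32.5 − 23.9) / 0.9 = 8.6/0.9 = 9.556 cmH2O·s/L.
C = Vt/(Pplat − PEEP) = 355.0 / (23.9 − 7) = 355.0/16.9 = 21.006 mL/cmH2O.
τ = R × C = 9.556 × 0.02101 L/cmH2O = 0.2008 s.
t = −τ·ln(1 − 0.99) = −0.2008·ln(0.01) = 0.9247 s.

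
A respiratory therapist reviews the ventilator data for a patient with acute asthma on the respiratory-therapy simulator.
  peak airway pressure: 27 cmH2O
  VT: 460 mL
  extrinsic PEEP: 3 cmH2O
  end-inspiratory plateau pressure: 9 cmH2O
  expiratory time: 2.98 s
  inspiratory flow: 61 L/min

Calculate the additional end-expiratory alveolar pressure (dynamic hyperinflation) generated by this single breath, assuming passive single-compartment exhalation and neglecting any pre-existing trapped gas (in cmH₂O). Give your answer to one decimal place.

0.7

Flow: 61 L/min ÷ 60 = 1.0167 L/s.
R = (PIP − Pplat)/V̇ = (27 − 9) / 1.0167 = 18.0/1.0167 = 17.704 cmH2O·s/L.
C = Vt/(Pplat − PEEP) = 460.0 / (9 − 3) = 460.0/6.0 = 76.667 mL/cmH2O.
τ = R × C = 17.704 × 0.07667 L/cmH2O = 1.357 s.
Fraction remaining = e^(−Te/τ) = e^(−2.98/1.357) = 0.1112; trapped volume = 460.0 × 0.1112 = 51.152 mL.
Additional alveolar pressure from trapping ≈ V_trapped / C = 51.152 / 76.667 = 0.6672 cmH2O.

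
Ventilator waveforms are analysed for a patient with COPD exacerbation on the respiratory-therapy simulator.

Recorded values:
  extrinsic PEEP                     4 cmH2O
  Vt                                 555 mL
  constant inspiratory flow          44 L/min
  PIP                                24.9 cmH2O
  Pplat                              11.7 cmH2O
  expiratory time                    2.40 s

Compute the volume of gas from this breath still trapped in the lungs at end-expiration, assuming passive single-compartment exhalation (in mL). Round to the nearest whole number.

87

Flow: 44 L/min ÷ 60 = 0.7333 L/s.
R = (PIP − Pplat)/V̇ = (24.9 − 11.7) / 0.7333 = 13.2/0.7333 = 18.001 cmH2O·s/L.
C = Vt/(Pplat − PEEP) = 555.0 / (11.7 − 4) = 555.0/7.7 = 72.078 mL/cmH2O.
τ = R × C = 18.001 × 0.07208 L/cmH2O = 1.298 s.
Fraction remaining = e^(−Te/τ) = e^(−2.40/1.298) = 0.1574.
Trapped volume = 555.0 × 0.1574 = 87.357 mL.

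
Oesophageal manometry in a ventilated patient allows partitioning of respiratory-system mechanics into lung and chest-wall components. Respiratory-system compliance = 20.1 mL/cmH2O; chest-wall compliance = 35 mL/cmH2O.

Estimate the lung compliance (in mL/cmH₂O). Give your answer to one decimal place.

47.2

1/CL = 1/Crs − 1/Ccw.
1/CL = 1/20.1 − 1/35 = 0.02118.
CL = 47.214 mL/cmH2O.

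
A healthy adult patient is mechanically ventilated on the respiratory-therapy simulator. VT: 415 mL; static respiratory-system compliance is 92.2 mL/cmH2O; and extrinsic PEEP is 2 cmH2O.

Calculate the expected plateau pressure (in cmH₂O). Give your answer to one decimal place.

6.5

Pplat = PEEP + Vt / Cstat = 2 + 415 / 92.2 = 2 + 4.501 = 6.501 cmH2O.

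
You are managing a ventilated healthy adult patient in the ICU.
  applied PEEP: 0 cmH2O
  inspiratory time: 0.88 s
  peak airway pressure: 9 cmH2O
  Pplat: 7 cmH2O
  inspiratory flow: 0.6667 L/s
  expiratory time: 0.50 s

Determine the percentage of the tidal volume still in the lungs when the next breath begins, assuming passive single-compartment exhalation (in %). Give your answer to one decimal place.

13.7

Vt = flow × Ti = 0.6667 L/s × 0.88 s × 1000 mL/L = 586.7 mL.
R = (PIP − Pplat)/V̇ = (9 − 7) / 0.6667 = 2.0/0.6667 = 3.0 cmH2O·s/L.
C = Vt/(Pplat − PEEP) = 586.7 / (7 − 0) = 586.7/7.0 = 83.814 mL/cmH2O.
τ = R × C = 3.0 × 0.08381 L/cmH2O = 0.2514 s.
Fraction remaining at end-expiration = e^(−Te/τ) = e^(−0.50/0.2514) = 0.1369 → 13.69%.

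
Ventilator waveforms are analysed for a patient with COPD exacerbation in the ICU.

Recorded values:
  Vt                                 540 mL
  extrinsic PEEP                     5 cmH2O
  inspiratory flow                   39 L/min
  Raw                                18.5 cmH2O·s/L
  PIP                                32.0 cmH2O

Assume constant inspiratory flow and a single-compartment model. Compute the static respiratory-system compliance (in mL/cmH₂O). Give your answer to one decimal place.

Flow: 39 L/min ÷ 60 = 0.65 L/s.
Equation of motion (constant flow): PIP = Vt/C + R·V̇ + PEEP.
Vt/C = PIP − R·V̇ − PEEP = 32.0 − 18.5×0.65 − 5 = 32.0 − 12.025 − 5 = 14.975 cmH2O.
C = Vt / 14.975 = 540 / 14.975 = 36.06 mL/cmH2O.

36.1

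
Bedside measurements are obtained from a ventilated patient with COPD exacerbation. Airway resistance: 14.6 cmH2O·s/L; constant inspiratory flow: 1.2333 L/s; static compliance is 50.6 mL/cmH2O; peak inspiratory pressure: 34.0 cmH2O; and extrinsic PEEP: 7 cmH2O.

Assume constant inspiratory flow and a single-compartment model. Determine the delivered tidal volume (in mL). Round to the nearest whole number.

455

Equation of motion (constant flow): PIP = Vt/C + R·V̇ + PEEP.
Vt/C = PIP − R·V̇ − PEEP = 34.0 − 18.006 − 7 = 8.994 cmH2O.
Vt = C × 8.994 = 50.6 × 8.994 = 455.1 mL.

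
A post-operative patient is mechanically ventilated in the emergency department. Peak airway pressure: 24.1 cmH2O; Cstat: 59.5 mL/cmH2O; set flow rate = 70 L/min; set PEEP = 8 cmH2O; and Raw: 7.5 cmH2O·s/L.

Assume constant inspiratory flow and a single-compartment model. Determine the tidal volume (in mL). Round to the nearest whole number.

Flow: 70 L/min ÷ 60 = 1.1667 L/s.
Equation of motion (constant flow): PIP = Vt/C + R·V̇ + PEEP.
Vt/C = PIP − R·V̇ − PEEP = 24.1 − 8.75 − 8 = 7.35 cmH2O.
Vt = C × 7.35 = 59.5 × 7.35 = 437.33 mL.

437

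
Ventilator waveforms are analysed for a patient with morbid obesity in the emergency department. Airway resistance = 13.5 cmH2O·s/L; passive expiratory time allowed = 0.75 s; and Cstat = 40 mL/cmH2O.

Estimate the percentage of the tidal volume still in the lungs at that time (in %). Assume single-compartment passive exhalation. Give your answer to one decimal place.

24.9

τ = R × C = 13.5 × 40 mL/cmH2O = 13.5 × 0.040 L/cmH2O = 0.54 s.
Passive exhalation: V(t)/V₀ = e^(−t/τ) = e^(−0.75/0.54) = 0.2494.
Fraction remaining = 0.2494 → 24.94%.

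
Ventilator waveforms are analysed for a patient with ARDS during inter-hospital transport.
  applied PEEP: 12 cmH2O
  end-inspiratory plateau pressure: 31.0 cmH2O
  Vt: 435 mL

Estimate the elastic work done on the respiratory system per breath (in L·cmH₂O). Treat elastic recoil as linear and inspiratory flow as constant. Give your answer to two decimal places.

Elastic work ≈ ½ × (Pplat − PEEP) × Vt = 0.5 × (31.0 − 12) × 0.435 L = 0.5 × 19.0 × 0.435 = 4.133 L·cmH2O.

4.13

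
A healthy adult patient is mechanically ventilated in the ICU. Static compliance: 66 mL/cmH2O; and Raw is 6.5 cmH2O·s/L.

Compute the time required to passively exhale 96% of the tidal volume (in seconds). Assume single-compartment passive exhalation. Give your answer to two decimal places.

τ = R × C = 6.5 × 66 mL/cmH2O = 6.5 × 0.066 L/cmH2O = 0.429 s.
Exhaled fraction f = 1 − e^(−t/τ) → t = −τ·ln(1 − f) = −0.429·ln(0.04) = 1.381 s.

1.38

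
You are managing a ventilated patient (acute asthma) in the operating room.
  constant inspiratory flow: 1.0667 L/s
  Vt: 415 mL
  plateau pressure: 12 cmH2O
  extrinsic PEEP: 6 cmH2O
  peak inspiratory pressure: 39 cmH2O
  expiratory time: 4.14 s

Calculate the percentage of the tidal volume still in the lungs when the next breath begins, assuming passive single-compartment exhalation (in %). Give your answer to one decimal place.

9.4

R = (PIP − Pplat)/V̇ = (39 − 12) / 1.0667 = 27.0/1.0667 = 25.312 cmH2O·s/L.
C = Vt/(Pplat − PEEP) = 415.0 / (12 − 6) = 415.0/6.0 = 69.167 mL/cmH2O.
τ = R × C = 25.312 × 0.06917 L/cmH2O = 1.751 s.
Fraction remaining at end-expiration = e^(−Te/τ) = e^(−4.14/1.751) = 0.09401 → 9.401%.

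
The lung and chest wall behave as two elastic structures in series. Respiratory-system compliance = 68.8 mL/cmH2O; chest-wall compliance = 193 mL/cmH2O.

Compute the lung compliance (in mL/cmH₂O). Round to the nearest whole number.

1/CL = 1/Crs − 1/Ccw.
1/CL = 1/68.8 − 1/193 = 0.009354.
CL = 106.91 mL/cmH2O.

107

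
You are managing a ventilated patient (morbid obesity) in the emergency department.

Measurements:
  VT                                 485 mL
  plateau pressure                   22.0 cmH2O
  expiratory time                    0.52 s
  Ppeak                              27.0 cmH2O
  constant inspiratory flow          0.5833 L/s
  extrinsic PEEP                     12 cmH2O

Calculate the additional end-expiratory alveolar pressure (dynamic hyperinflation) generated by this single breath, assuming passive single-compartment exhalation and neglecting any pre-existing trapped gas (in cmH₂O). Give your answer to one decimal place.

2.9

R = (PIP − Pplat)/V̇ = (27.0 − 22.0) / 0.5833 = 5.0/0.5833 = 8.572 cmH2O·s/L.
C = Vt/(Pplat − PEEP) = 485.0 / (22.0 − 12) = 485.0/10.0 = 48.5 mL/cmH2O.
τ = R × C = 8.572 × 0.0485 L/cmH2O = 0.4157 s.
Fraction remaining = e^(−Te/τ) = e^(−0.52/0.4157) = 0.2862; trapped volume = 485.0 × 0.2862 = 138.81 mL.
Additional alveolar pressure from trapping ≈ V_trapped / C = 138.81 / 48.5 = 2.862 cmH2O.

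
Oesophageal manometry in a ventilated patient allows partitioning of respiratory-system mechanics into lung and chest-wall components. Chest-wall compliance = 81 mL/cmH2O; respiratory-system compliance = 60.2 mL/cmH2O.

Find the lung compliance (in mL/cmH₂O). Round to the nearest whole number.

1/CL = 1/Crs − 1/Ccw.
1/CL = 1/60.2 − 1/81 = 0.004266.
CL = 234.41 mL/cmH2O.

234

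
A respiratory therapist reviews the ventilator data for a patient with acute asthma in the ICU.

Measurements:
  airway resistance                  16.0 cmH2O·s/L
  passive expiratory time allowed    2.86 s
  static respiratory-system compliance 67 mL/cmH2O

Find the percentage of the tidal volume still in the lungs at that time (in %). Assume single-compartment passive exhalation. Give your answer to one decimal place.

6.9

τ = R × C = 16.0 × 67 mL/cmH2O = 16.0 × 0.067 L/cmH2O = 1.072 s.
Passive exhalation: V(t)/V₀ = e^(−t/τ) = e^(−2.86/1.072) = 0.0694.
Fraction remaining = 0.0694 → 6.94%.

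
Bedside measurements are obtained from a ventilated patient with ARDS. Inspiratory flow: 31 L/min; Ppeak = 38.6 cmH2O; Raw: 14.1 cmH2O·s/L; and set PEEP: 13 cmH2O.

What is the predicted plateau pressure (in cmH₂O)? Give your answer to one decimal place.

Flow: 31 L/min ÷ 60 = 0.5167 L/s.
Pplat = PIP − Raw × flow = 38.6 − 14.1 × 0.5167 = 38.6 − 7.285 = 31.315 cmH2O.

31.3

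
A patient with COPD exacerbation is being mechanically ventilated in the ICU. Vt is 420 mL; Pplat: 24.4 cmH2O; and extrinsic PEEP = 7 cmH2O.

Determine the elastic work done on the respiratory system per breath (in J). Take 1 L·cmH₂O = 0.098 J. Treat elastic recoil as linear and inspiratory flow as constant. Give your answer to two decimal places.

Elastic work ≈ ½ × (Pplat − PEEP) × Vt = 0.5 × (24.4 − 7) × 0.420 L = 0.5 × 17.4 × 0.420 = 3.654 L·cmH2O.
× 0.098 J/(L·cmH2O) → 0.3581 J.

0.36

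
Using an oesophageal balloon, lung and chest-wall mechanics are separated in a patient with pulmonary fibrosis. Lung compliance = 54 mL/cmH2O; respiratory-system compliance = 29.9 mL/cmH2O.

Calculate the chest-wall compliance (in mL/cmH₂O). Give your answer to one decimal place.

1/Ccw = 1/Crs − 1/CL.
1/Ccw = 1/29.9 − 1/54 = 0.01493.
Ccw = 66.979 mL/cmH2O.

67.0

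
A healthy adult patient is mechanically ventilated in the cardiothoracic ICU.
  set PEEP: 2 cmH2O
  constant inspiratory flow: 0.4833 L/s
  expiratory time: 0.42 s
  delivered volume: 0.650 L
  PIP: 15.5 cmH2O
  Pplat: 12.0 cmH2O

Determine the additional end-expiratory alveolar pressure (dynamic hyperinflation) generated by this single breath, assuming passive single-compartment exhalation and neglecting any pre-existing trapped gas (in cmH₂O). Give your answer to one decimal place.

R = (PIP − Pplat)/V̇ = (15.5 − 12.0) / 0.4833 = 3.5/0.4833 = 7.242 cmH2O·s/L.
C = Vt/(Pplat − PEEP) = 650.0 / (12.0 − 2) = 650.0/10.0 = 65.0 mL/cmH2O.
τ = R × C = 7.242 × 0.065 L/cmH2O = 0.4707 s.
Fraction remaining = e^(−Te/τ) = e^(−0.42/0.4707) = 0.4097; trapped volume = 650.0 × 0.4097 = 266.31 mL.
Additional alveolar pressure from trapping ≈ V_trapped / C = 266.31 / 65.0 = 4.097 cmH2O.

4.1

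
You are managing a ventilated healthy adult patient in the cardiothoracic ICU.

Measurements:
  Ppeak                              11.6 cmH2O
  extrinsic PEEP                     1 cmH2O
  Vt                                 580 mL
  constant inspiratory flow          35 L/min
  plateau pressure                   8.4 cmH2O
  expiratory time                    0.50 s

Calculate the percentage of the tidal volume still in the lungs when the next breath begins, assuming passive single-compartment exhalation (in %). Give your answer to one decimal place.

Flow: 35 L/min ÷ 60 = 0.5833 L/s.
R = (PIP − Pplat)/V̇ = (11.6 − 8.4) / 0.5833 = 3.2/0.5833 = 5.486 cmH2O·s/L.
C = Vt/(Pplat − PEEP) = 580.0 / (8.4 − 1) = 580.0/7.4 = 78.378 mL/cmH2O.
τ = R × C = 5.486 × 0.07838 L/cmH2O = 0.43 s.
Fraction remaining at end-expiration = e^(−Te/τ) = e^(−0.50/0.43) = 0.3126 → 31.26%.

31.3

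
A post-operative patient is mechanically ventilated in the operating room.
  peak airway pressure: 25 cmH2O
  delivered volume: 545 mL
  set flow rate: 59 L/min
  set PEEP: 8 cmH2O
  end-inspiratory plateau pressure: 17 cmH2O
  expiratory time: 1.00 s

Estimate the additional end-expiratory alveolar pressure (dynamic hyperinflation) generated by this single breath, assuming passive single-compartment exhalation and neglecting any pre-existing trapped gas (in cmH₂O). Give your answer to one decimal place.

Flow: 59 L/min ÷ 60 = 0.9833 L/s.
R = (PIP − Pplat)/V̇ = (25 − 17) / 0.9833 = 8.0/0.9833 = 8.136 cmH2O·s/L.
C = Vt/(Pplat − PEEP) = 545.0 / (17 − 8) = 545.0/9.0 = 60.556 mL/cmH2O.
τ = R × C = 8.136 × 0.06056 L/cmH2O = 0.4927 s.
Fraction remaining = e^(−Te/τ) = e^(−1.00/0.4927) = 0.1314; trapped volume = 545.0 × 0.1314 = 71.613 mL.
Additional alveolar pressure from trapping ≈ V_trapped / C = 71.613 / 60.556 = 1.183 cmH2O.

1.2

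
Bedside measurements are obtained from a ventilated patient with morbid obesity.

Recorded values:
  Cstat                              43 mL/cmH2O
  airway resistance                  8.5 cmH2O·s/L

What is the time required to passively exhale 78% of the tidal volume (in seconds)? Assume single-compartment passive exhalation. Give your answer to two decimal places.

0.55

τ = R × C = 8.5 × 43 mL/cmH2O = 8.5 × 0.043 L/cmH2O = 0.3655 s.
Exhaled fraction f = 1 − e^(−t/τ) → t = −τ·ln(1 − f) = −0.3655·ln(0.22) = 0.5534 s.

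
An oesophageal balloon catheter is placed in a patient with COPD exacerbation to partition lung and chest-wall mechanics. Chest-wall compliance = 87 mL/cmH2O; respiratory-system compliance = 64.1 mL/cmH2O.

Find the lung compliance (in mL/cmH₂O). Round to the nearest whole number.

1/CL = 1/Crs − 1/Ccw.
1/CL = 1/64.1 − 1/87 = 0.004106.
CL = 243.55 mL/cmH2O.

244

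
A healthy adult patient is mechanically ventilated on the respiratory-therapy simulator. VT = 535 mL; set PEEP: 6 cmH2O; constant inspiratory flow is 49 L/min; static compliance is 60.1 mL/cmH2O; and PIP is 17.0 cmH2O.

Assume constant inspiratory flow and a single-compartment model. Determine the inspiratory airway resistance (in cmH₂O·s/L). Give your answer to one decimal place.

2.6

Flow: 49 L/min ÷ 60 = 0.8167 L/s.
Equation of motion (constant flow): PIP = Vt/C + R·V̇ + PEEP.
R·V̇ = PIP − Vt/C − PEEP = 17.0 − 535/60.1 − 6 = 17.0 − 8.902 − 6 = 2.098 cmH2O.
R = 2.098 / 0.8167 = 2.569 cmH2O·s/L.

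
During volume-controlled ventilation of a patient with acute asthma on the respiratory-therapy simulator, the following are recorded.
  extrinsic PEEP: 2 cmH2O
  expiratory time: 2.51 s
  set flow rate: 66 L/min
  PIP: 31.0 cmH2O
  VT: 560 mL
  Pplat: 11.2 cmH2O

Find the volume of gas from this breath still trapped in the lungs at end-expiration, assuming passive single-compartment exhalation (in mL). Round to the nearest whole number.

Flow: 66 L/min ÷ 60 = 1.1 L/s.
R = (PIP − Pplat)/V̇ = (31.0 − 11.2) / 1.1 = 19.8/1.1 = 18.0 cmH2O·s/L.
C = Vt/(Pplat − PEEP) = 560.0 / (11.2 − 2) = 560.0/9.2 = 60.87 mL/cmH2O.
τ = R × C = 18.0 × 0.06087 L/cmH2O = 1.096 s.
Fraction remaining = e^(−Te/τ) = e^(−2.51/1.096) = 0.1013.
Trapped volume = 560.0 × 0.1013 = 56.728 mL.

57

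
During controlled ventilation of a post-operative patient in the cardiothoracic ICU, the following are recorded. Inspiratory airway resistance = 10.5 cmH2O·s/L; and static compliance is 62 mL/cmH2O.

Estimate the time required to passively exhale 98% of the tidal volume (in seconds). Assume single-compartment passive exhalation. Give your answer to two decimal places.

τ = R × C = 10.5 × 62 mL/cmH2O = 10.5 × 0.062 L/cmH2O = 0.651 s.
Exhaled fraction f = 1 − e^(−t/τ) → t = −τ·ln(1 − f) = −0.651·ln(0.02) = 2.547 s.

2.55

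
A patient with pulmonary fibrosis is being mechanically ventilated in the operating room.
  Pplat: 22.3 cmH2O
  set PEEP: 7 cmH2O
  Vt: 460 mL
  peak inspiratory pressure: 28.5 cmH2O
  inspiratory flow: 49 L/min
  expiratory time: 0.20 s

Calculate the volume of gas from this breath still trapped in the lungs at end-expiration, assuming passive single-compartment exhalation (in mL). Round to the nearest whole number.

Flow: 49 L/min ÷ 60 = 0.8167 L/s.
R = (PIP − Pplat)/V̇ = (28.5 − 22.3) / 0.8167 = 6.2/0.8167 = 7.592 cmH2O·s/L.
C = Vt/(Pplat − PEEP) = 460.0 / (22.3 − 7) = 460.0/15.3 = 30.065 mL/cmH2O.
τ = R × C = 7.592 × 0.03007 L/cmH2O = 0.2283 s.
Fraction remaining = e^(−Te/τ) = e^(−0.20/0.2283) = 0.4164.
Trapped volume = 460.0 × 0.4164 = 191.54 mL.

192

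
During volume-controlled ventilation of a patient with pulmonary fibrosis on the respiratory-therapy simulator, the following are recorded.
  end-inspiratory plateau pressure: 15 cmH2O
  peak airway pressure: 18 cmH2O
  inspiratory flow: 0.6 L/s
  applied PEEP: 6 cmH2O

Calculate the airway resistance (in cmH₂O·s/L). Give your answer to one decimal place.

Raw = (PIP − Pplat) / flow = (18 − 15) / 0.6 = 3.0 / 0.6 = 5.0 cmH2O·s/L.

5.0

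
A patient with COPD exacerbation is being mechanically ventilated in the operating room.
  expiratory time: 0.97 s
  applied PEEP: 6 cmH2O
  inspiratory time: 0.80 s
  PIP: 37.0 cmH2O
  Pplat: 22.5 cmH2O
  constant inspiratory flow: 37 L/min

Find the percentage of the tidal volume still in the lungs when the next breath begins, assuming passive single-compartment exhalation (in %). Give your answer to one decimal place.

25.2

Flow: 37 L/min ÷ 60 = 0.6167 L/s.
Vt = flow × Ti = 0.6167 L/s × 0.80 s × 1000 mL/L = 493.36 mL.
R = (PIP − Pplat)/V̇ = (37.0 − 22.5) / 0.6167 = 14.5/0.6167 = 23.512 cmH2O·s/L.
C = Vt/(Pplat − PEEP) = 493.36 / (22.5 − 6) = 493.36/16.5 = 29.901 mL/cmH2O.
τ = R × C = 23.512 × 0.0299 L/cmH2O = 0.703 s.
Fraction remaining at end-expiration = e^(−Te/τ) = e^(−0.97/0.703) = 0.2516 → 25.16%.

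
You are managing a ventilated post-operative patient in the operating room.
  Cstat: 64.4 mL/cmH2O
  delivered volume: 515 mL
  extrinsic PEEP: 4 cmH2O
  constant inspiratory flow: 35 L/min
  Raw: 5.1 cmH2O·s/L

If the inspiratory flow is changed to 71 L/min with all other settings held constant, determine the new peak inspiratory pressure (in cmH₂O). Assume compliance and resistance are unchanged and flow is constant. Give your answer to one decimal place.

18.0

Flow: 35 L/min ÷ 60 = 0.5833 L/s.
New flow: 71 L/min ÷ 60 = 1.1833 L/s.
PIP = Vt/C + R·V̇ + PEEP (constant-flow equation of motion).
Only the resistive term changes: ΔPIP = R × ΔV̇ = 5.1 × (1.1833 − 0.5833) = 5.1 × 0.6 = 3.06 cmH2O.
Original PIP = 515/64.4 + 5.1×0.5833 + 4 = 14.972 cmH2O; new PIP = 14.972 + (3.06) = 18.032 cmH2O.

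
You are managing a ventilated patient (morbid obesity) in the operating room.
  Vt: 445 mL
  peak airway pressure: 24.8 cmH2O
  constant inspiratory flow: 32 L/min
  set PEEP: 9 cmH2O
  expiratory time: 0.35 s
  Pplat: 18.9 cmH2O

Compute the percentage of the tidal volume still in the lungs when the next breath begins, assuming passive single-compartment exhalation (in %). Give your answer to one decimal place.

49.5

Flow: 32 L/min ÷ 60 = 0.5333 L/s.
R = (PIP − Pplat)/V̇ = (24.8 − 18.9) / 0.5333 = 5.9/0.5333 = 11.063 cmH2O·s/L.
C = Vt/(Pplat − PEEP) = 445.0 / (18.9 − 9) = 445.0/9.9 = 44.949 mL/cmH2O.
τ = R × C = 11.063 × 0.04495 L/cmH2O = 0.4973 s.
Fraction remaining at end-expiration = e^(−Te/τ) = e^(−0.35/0.4973) = 0.4947 → 49.47%.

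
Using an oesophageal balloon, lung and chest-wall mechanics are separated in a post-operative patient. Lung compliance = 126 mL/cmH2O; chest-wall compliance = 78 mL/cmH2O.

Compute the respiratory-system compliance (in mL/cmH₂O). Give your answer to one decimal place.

48.2

Lung and chest wall are elastances in series: 1/Crs = 1/CL + 1/Ccw.
1/Crs = 1/126 + 1/78 = 0.02076.
Crs = 48.17 mL/cmH2O.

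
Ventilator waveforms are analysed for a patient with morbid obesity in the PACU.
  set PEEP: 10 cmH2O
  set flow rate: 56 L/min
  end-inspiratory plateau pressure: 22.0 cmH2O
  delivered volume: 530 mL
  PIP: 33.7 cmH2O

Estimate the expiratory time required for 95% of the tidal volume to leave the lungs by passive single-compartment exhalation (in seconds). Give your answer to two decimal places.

1.66

Flow: 56 L/min ÷ 60 = 0.9333 L/s.
R = (PIP − Pplat)/V̇ = (33.7 − 22.0) / 0.9333 = 11.7/0.9333 = 12.536 cmH2O·s/L.
C = Vt/(Pplat − PEEP) = 530.0 / (22.0 − 10) = 530.0/12.0 = 44.167 mL/cmH2O.
τ = R × C = 12.536 × 0.04417 L/cmH2O = 0.5537 s.
t = −τ·ln(1 − 0.95) = −0.5537·ln(0.05) = 1.659 s.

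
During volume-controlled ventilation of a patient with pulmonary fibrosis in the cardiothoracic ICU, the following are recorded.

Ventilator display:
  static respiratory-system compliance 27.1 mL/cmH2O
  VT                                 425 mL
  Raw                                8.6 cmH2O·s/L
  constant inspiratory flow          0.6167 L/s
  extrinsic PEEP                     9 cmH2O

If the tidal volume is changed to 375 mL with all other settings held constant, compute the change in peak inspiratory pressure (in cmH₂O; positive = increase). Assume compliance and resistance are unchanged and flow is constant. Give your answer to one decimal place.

-1.8

PIP = Vt/C + R·V̇ + PEEP (constant-flow equation of motion).
Only the elastic term changes: ΔPIP = ΔVt / C = (375 − 425) / 27.1 = -1.845 cmH2O.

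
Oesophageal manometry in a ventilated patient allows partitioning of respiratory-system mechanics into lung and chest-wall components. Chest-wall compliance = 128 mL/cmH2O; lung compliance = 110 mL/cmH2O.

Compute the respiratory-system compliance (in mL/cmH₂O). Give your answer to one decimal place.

59.2

Lung and chest wall are elastances in series: 1/Crs = 1/CL + 1/Ccw.
1/Crs = 1/110 + 1/128 = 0.0169.
Crs = 59.172 mL/cmH2O.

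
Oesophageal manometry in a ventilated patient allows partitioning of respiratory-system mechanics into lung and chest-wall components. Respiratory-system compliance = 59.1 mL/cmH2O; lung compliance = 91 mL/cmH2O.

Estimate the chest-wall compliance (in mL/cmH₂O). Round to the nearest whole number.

169

1/Ccw = 1/Crs − 1/CL.
1/Ccw = 1/59.1 − 1/91 = 0.005931.
Ccw = 168.61 mL/cmH2O.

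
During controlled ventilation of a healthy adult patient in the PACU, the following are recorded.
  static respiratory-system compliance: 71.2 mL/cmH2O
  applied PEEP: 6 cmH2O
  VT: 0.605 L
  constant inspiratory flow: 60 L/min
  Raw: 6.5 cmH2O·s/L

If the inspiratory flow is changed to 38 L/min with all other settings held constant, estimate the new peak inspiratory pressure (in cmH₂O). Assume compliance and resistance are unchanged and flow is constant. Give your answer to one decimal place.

Flow: 60 L/min ÷ 60 = 1 L/s.
New flow: 38 L/min ÷ 60 = 0.6333 L/s.
PIP = Vt/C + R·V̇ + PEEP (constant-flow equation of motion).
Only the resistive term changes: ΔPIP = R × ΔV̇ = 6.5 × (0.6333 − 1) = 6.5 × -0.3667 = -2.384 cmH2O.
Original PIP = 605/71.2 + 6.5×1 + 6 = 20.997 cmH2O; new PIP = 20.997 + (-2.384) = 18.613 cmH2O.

18.6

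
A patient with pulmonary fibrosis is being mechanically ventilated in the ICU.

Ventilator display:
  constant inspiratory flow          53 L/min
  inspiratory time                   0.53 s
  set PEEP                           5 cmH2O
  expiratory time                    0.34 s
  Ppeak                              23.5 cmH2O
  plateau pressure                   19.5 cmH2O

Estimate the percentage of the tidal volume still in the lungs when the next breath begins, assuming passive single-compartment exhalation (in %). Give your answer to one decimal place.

Flow: 53 L/min ÷ 60 = 0.8833 L/s.
Vt = flow × Ti = 0.8833 L/s × 0.53 s × 1000 mL/L = 468.15 mL.
R = (PIP − Pplat)/V̇ = (23.5 − 19.5) / 0.8833 = 4.0/0.8833 = 4.528 cmH2O·s/L.
C = Vt/(Pplat − PEEP) = 468.15 / (19.5 − 5) = 468.15/14.5 = 32.286 mL/cmH2O.
τ = R × C = 4.528 × 0.03229 L/cmH2O = 0.1462 s.
Fraction remaining at end-expiration = e^(−Te/τ) = e^(−0.34/0.1462) = 0.09773 → 9.773%.

9.8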